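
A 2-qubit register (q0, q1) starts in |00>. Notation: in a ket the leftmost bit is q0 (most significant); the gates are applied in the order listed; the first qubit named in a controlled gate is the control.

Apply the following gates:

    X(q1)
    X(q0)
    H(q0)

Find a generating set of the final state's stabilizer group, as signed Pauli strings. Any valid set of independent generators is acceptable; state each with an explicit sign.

The final state is stabilized by the group generated by -XI, -IZ; other independent generating sets are equally valid.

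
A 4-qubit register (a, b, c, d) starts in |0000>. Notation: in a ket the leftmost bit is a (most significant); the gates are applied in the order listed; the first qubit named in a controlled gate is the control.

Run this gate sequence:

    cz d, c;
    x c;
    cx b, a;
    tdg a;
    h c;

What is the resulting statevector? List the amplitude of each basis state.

After the circuit, the state carries amplitude sqrt(2)/2 on |0000>, -sqrt(2)/2 on |0010>, and 0 on every other basis state.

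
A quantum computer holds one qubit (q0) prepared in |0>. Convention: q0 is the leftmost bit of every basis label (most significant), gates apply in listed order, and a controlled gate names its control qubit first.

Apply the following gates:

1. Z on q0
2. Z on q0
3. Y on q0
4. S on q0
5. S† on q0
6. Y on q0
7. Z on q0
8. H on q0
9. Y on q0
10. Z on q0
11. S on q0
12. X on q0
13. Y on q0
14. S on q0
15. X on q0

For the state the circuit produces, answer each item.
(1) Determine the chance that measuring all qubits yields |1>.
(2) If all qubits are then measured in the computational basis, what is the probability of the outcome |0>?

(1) The probability of measuring |1> is 1/2. Key observation: gates 2-7 undo each other exactly, leaving only the rest of the circuit to track.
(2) A full measurement returns |0> with probability 1/2.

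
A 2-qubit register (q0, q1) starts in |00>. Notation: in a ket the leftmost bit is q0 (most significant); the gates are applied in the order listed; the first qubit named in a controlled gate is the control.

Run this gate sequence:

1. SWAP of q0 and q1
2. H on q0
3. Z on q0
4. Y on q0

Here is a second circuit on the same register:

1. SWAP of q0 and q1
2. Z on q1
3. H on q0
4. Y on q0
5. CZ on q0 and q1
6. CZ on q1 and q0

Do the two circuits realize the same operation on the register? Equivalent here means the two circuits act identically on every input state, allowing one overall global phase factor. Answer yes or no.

No: there is an input state on which the two circuits produce genuinely different outputs (not merely differing by a phase).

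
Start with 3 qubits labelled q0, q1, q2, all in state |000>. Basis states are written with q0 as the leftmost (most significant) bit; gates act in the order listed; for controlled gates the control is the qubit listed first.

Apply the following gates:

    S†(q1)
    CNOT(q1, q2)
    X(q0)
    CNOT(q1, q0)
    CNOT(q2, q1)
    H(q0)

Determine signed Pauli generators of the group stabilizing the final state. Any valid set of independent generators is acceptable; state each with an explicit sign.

The stabilizer group can be generated by -XII, +IZI, +IIZ, among other valid generating sets.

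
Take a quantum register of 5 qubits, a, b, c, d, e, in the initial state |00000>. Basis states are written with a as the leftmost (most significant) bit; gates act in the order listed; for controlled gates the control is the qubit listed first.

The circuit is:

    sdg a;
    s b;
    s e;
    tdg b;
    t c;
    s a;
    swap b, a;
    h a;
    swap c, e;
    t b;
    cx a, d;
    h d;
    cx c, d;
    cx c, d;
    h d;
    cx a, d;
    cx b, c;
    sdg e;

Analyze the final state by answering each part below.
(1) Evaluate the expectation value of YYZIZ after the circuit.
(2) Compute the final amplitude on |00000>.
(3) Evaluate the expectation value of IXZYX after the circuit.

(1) In the final state, YYZIZ has expectation 0. Key observation: steps 11-16 multiply out to the identity, so the circuit reduces to the remaining gates.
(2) The final state's coefficient on |00000> equals sqrt(2)/2.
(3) In the final state, IXZYX has expectation 0.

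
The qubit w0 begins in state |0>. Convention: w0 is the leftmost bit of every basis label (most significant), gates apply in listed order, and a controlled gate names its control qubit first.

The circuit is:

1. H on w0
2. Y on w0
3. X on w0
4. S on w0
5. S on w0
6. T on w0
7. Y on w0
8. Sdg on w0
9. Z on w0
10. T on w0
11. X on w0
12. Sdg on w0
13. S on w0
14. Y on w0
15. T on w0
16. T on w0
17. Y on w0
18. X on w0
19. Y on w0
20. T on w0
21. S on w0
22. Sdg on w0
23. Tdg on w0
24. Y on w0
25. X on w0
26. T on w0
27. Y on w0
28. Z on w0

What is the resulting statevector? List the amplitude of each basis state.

The final amplitudes are sqrt(2)/2 on |0>, -sqrt(2)*exp(3*I*pi/4)/2 on |1>. Key observation: steps 18-25 multiply out to the identity, so the circuit reduces to the remaining gates.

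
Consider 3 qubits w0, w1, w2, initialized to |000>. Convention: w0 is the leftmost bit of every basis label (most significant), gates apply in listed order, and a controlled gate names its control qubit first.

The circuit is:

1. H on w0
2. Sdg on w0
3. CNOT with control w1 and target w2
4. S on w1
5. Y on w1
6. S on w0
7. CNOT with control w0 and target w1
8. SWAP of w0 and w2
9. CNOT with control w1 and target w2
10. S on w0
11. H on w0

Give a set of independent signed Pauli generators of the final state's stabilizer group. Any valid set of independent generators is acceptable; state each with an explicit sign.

One valid set of independent stabilizer generators is +XII, +IXI, -IIZ (any independent generating set of the same group is equally correct).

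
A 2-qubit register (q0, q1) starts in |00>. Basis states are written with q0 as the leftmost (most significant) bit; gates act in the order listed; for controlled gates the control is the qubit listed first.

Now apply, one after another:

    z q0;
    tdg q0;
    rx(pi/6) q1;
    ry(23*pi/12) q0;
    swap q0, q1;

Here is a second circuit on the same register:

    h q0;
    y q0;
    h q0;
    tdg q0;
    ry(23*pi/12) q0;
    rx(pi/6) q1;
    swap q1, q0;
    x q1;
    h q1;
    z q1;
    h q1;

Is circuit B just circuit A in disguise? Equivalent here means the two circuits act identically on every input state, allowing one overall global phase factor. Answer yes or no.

No: there is an input state on which the two circuits produce genuinely different outputs (not merely differing by a phase).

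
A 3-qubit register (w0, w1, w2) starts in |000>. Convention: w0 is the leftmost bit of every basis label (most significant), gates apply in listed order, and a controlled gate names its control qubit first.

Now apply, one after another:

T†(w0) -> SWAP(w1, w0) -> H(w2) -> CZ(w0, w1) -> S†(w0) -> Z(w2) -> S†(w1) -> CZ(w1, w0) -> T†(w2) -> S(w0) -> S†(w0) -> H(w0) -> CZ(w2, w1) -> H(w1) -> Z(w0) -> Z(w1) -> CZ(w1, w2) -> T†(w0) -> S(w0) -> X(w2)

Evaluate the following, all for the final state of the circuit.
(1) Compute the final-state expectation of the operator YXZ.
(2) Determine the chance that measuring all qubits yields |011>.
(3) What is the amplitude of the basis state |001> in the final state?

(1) The expectation value of YXZ is -sqrt(2)/2.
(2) A full measurement returns |011> with probability 1/8.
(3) The amplitude on |001> is sqrt(2)/4.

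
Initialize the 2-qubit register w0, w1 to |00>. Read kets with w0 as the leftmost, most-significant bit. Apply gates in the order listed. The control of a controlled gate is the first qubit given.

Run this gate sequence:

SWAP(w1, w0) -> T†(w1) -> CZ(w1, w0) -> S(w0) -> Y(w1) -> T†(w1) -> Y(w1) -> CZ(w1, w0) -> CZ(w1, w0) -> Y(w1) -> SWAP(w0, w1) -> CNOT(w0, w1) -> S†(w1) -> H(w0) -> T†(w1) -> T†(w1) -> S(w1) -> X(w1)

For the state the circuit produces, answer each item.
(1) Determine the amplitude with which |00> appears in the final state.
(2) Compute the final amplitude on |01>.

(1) |00> carries amplitude -sqrt(2)*exp(3*I*pi/4)/2 in the final state. Key observation: gates 8-9 undo each other exactly, leaving only the rest of the circuit to track.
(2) |01> carries amplitude 0 in the final state.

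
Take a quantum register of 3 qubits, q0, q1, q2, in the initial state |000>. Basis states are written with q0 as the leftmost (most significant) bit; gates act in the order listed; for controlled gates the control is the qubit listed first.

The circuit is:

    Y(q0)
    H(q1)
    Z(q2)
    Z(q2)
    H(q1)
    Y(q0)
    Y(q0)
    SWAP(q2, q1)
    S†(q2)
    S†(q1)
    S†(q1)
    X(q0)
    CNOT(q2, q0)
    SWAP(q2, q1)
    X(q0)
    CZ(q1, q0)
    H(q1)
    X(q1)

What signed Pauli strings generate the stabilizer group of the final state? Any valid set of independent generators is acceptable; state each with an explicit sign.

One valid set of independent stabilizer generators is +IXI, -ZII, +IIZ (any independent generating set of the same group is equally correct).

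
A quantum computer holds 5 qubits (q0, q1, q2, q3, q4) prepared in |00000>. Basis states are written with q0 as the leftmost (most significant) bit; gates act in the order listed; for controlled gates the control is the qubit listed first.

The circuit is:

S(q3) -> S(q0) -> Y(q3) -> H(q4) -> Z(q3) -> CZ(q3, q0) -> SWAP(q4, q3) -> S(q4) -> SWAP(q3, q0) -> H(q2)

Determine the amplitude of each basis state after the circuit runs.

The resulting statevector has amplitude 1/2 on |00001>, 1/2 on |00101>, 1/2 on |10001>, 1/2 on |10101>, and 0 on every other basis state.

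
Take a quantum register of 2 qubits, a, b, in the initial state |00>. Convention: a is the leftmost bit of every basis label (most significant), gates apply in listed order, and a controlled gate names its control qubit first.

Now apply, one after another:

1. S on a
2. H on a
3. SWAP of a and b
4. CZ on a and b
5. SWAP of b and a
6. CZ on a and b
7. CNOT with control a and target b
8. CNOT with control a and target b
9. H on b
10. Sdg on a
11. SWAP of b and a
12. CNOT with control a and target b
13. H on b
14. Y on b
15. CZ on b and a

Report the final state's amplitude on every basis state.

The resulting statevector has amplitude sqrt(2)*(1 - I)/4 on |00>, sqrt(2)*(1 + I)/4 on |01>, sqrt(2)*(-1 + I)/4 on |10>, sqrt(2)*(-1 - I)/4 on |11>.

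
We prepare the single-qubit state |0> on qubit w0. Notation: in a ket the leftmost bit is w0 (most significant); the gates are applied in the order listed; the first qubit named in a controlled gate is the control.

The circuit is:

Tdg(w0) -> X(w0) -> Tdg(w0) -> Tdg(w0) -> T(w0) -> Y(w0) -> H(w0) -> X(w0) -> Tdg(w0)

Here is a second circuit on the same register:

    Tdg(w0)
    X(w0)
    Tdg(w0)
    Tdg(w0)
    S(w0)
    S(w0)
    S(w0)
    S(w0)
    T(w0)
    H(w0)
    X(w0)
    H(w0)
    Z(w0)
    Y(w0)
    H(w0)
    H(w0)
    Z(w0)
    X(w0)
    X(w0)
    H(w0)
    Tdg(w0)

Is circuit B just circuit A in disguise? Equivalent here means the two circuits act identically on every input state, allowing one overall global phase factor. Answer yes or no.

Yes: on every input state the two circuits agree up to one overall phase factor.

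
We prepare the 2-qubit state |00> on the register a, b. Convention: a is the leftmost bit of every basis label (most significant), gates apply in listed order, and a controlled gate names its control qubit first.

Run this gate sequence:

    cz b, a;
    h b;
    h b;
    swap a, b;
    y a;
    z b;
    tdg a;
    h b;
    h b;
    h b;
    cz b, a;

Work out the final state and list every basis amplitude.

The final amplitudes are 0 on |00>, 0 on |01>, sqrt(2)*exp(I*pi/4)/2 on |10>, -sqrt(2)*exp(I*pi/4)/2 on |11>.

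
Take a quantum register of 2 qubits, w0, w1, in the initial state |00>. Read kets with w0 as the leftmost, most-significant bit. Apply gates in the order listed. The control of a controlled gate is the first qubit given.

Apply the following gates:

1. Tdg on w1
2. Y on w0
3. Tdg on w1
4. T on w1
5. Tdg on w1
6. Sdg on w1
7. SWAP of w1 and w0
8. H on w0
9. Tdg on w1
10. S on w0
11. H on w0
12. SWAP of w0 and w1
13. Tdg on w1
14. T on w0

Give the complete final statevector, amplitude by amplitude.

The final amplitudes are 0 on |00>, 0 on |01>, -1/2 + I/2 on |10>, sqrt(2)/2 on |11>.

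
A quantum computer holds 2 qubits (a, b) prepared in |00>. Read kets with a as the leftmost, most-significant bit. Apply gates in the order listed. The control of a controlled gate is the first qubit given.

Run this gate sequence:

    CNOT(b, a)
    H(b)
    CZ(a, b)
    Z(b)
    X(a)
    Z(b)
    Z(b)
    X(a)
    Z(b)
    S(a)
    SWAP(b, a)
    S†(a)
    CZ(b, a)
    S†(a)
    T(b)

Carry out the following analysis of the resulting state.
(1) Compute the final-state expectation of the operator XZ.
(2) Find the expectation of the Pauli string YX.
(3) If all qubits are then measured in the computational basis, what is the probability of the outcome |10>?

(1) The observable XZ averages to -1.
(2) In the final state, YX has expectation 0.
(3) Outcome |10> occurs with probability 1/2.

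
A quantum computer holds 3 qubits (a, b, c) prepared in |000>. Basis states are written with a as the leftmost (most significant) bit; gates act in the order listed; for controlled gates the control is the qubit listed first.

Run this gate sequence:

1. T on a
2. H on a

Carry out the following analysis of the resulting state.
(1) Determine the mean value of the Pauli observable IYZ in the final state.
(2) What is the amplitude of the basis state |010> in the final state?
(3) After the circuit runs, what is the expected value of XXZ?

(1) The observable IYZ averages to 0.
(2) The final state's coefficient on |010> equals 0.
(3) In the final state, XXZ has expectation 0.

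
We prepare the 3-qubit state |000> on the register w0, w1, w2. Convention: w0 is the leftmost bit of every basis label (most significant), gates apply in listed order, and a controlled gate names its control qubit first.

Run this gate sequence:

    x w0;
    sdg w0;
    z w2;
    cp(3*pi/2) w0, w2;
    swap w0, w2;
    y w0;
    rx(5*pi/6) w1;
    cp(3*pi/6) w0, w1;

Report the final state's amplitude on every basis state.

After the circuit, the state carries amplitude -sqrt(2)/4 + sqrt(6)/4 on |101>, sqrt(2)/4 + sqrt(6)/4 on |111>, and 0 on every other basis state.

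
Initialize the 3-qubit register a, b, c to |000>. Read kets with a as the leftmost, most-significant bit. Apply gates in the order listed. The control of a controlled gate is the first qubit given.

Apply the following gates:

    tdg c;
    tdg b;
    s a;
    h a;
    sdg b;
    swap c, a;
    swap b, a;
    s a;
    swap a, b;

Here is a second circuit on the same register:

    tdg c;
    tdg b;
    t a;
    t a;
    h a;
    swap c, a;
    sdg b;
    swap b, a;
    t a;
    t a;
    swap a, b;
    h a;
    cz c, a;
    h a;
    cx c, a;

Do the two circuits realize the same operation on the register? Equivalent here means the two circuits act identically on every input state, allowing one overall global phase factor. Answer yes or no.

Yes: on every input state the two circuits agree up to one overall phase factor.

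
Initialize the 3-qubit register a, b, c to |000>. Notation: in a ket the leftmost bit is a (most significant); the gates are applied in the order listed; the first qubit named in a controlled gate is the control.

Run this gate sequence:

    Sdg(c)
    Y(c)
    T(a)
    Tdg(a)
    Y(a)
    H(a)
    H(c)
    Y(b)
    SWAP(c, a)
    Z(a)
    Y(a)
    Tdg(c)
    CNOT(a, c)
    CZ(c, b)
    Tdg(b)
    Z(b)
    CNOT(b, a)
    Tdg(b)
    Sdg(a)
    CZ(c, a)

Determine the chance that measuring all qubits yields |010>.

The probability of measuring |010> is 1/4.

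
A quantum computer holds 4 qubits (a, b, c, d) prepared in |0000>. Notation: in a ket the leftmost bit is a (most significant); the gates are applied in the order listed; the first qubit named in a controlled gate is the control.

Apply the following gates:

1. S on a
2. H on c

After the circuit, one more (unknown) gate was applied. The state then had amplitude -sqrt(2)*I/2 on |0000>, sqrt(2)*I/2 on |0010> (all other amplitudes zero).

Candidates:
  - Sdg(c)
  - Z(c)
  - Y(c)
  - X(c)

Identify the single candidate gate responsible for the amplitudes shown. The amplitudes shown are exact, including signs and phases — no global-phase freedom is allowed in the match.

The unique candidate consistent with the amplitudes is Y(c).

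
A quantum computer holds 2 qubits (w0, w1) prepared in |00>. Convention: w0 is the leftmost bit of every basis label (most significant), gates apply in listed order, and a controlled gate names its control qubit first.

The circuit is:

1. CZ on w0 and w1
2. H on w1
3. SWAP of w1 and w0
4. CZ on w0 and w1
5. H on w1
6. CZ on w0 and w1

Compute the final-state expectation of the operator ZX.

The observable ZX averages to 1.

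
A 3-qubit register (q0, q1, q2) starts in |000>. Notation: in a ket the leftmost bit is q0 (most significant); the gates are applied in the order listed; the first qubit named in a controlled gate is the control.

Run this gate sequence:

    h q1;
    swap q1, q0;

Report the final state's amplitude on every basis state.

The resulting statevector has amplitude sqrt(2)/2 on |000>, sqrt(2)/2 on |100>, and 0 on every other basis state.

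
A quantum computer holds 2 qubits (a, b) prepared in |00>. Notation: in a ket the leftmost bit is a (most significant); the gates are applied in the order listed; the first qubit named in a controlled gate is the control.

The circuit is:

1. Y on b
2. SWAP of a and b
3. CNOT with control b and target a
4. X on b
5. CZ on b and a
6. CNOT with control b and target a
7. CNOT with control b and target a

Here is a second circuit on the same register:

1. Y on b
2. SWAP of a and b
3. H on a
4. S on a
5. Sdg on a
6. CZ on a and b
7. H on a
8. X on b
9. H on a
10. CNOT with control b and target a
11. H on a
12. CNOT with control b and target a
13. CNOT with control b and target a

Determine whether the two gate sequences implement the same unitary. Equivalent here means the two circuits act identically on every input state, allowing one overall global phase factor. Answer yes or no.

Yes, they are equivalent — the unitaries differ by at most a global phase.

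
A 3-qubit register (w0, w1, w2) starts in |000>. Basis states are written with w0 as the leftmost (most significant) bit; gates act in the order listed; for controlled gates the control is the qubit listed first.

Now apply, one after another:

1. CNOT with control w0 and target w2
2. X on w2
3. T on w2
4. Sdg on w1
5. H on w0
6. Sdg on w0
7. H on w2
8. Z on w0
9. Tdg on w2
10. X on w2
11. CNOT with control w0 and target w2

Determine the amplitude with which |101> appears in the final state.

|101> carries amplitude -I/2 in the final state.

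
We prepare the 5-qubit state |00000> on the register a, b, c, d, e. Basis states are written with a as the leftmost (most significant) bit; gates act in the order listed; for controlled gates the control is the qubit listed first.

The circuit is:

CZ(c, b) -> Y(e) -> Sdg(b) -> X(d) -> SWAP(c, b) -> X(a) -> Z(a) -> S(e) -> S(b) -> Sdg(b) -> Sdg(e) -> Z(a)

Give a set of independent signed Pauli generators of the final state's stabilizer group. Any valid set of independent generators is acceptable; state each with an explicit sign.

The final state is stabilized by the group generated by -ZIIII, +IZIII, +IIZII, -IIIZI, -IIIIZ; other independent generating sets are equally valid. Key observation: gates 7-12 undo each other exactly, leaving only the rest of the circuit to track.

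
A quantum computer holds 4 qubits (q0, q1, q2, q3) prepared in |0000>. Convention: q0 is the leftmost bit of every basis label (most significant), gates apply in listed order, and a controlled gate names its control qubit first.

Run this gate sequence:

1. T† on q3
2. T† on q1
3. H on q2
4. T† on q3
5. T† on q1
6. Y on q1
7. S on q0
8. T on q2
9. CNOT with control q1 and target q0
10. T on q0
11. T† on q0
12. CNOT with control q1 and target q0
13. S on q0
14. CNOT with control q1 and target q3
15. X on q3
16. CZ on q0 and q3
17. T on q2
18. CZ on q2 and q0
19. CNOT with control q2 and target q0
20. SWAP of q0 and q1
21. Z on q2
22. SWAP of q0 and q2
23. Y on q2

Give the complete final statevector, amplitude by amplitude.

The final amplitudes are sqrt(2)/2 on |0000>, -sqrt(2)*I/2 on |1100>, and 0 on every other basis state. Key observation: the block from step 9 through step 12 cancels to the identity and can be dropped.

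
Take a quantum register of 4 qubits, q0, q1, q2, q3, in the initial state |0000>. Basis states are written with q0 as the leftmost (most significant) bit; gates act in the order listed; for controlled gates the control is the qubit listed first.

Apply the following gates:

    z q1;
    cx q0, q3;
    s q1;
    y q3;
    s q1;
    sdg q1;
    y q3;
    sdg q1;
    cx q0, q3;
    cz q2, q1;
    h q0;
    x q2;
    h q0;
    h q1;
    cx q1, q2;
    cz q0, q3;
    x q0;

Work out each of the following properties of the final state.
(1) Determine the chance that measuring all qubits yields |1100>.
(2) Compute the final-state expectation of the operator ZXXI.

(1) A full measurement returns |1100> with probability 1/2.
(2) The observable ZXXI averages to -1.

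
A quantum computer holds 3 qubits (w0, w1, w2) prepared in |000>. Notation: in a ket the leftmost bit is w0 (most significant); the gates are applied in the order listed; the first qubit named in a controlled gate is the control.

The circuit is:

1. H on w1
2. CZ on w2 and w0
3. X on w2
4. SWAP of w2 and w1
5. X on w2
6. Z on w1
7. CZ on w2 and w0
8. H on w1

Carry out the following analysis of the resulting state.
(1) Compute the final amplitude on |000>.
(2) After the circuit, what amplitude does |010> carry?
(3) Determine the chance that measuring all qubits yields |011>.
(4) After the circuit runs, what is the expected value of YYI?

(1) The amplitude on |000> is -1/2.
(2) |010> carries amplitude 1/2 in the final state.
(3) The probability of measuring |011> is 1/4.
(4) In the final state, YYI has expectation 0.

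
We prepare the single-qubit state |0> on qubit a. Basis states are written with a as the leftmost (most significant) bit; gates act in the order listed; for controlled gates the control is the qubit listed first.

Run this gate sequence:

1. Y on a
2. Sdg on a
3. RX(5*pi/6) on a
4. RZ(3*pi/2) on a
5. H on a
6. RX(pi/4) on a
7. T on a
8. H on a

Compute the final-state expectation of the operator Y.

In the final state, Y has expectation 1/4 - sqrt(6)/4.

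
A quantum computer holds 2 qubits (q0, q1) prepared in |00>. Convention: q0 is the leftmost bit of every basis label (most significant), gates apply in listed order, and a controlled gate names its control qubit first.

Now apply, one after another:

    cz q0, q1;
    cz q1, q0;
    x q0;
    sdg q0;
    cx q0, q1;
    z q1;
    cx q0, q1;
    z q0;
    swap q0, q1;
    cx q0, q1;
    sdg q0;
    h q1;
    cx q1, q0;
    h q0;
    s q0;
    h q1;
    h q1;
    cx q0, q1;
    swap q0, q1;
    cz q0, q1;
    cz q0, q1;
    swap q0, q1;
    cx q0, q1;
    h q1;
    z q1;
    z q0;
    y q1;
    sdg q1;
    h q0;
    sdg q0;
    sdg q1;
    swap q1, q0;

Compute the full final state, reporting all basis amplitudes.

After the circuit, the state carries amplitude 1/2 on |00>, -I/2 on |01>, I/2 on |10>, -1/2 on |11>. Key observation: gates 17-24 undo each other exactly, leaving only the rest of the circuit to track.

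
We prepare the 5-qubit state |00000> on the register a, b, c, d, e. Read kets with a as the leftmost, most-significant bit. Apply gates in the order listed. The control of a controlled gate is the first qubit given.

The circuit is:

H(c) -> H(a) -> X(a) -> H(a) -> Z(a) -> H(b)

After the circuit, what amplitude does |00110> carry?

The amplitude on |00110> is 0. Key observation: gates 2-5 undo each other exactly, leaving only the rest of the circuit to track.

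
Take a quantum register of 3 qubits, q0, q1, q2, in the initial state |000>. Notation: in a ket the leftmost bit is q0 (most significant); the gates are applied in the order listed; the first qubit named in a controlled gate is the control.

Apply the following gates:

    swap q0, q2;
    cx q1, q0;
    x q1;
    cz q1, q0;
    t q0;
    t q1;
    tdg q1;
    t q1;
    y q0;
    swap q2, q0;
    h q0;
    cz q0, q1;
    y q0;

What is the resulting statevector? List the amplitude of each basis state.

After the circuit, the state carries amplitude -sqrt(2)*exp(I*pi/4)/2 on |011>, -sqrt(2)*exp(I*pi/4)/2 on |111>, and 0 on every other basis state.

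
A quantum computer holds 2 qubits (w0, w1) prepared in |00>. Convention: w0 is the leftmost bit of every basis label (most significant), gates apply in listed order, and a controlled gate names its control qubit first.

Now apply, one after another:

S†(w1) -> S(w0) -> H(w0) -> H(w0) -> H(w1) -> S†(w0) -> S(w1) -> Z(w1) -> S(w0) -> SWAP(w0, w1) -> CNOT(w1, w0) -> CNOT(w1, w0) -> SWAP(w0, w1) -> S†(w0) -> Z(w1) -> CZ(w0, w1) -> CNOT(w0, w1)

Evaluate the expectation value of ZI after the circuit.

In the final state, ZI has expectation 1. Key observation: gates 8-15 undo each other exactly, leaving only the rest of the circuit to track.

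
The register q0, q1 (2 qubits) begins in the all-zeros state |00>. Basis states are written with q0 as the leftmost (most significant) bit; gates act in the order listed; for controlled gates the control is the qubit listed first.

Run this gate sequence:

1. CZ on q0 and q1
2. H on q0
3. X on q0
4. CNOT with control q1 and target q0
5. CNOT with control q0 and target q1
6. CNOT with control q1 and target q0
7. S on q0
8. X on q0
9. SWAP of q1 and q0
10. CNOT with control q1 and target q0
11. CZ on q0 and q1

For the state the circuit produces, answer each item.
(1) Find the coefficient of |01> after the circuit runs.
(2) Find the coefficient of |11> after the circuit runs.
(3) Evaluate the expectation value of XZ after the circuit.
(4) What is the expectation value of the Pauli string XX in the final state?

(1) |01> carries amplitude sqrt(2)/2 in the final state.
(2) The amplitude on |11> is -sqrt(2)/2.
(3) In the final state, XZ has expectation 1.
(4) In the final state, XX has expectation 0.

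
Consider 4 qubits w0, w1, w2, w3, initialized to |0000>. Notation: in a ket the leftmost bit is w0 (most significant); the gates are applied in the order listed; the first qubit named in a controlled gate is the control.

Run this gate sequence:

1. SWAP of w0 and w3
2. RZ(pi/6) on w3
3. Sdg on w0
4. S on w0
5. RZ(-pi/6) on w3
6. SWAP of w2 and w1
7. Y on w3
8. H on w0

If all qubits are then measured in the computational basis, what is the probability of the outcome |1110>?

A full measurement returns |1110> with probability 0. Key observation: steps 2-5 multiply out to the identity, so the circuit reduces to the remaining gates.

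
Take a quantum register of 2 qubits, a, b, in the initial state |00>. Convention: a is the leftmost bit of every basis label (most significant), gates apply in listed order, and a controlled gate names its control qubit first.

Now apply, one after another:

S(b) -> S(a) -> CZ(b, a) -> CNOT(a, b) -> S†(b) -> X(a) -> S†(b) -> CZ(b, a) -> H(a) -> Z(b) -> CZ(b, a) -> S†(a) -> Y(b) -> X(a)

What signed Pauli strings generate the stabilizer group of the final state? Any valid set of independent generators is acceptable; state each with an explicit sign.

The stabilizer group can be generated by -YI, -IZ, among other valid generating sets.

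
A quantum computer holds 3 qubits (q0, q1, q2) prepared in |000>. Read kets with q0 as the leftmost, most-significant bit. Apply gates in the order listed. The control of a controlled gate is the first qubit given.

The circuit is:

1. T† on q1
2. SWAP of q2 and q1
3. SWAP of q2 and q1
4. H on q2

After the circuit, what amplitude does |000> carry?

|000> carries amplitude sqrt(2)/2 in the final state. Key observation: gates 2-3 undo each other exactly, leaving only the rest of the circuit to track.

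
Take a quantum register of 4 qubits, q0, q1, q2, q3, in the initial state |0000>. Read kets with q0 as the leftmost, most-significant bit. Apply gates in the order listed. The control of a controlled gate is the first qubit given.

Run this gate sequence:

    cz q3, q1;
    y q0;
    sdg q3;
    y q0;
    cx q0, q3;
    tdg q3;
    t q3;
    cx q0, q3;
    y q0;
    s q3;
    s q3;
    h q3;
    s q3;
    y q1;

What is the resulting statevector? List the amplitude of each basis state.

The final amplitudes are -sqrt(2)/2 on |1100>, -sqrt(2)*I/2 on |1101>, and 0 on every other basis state.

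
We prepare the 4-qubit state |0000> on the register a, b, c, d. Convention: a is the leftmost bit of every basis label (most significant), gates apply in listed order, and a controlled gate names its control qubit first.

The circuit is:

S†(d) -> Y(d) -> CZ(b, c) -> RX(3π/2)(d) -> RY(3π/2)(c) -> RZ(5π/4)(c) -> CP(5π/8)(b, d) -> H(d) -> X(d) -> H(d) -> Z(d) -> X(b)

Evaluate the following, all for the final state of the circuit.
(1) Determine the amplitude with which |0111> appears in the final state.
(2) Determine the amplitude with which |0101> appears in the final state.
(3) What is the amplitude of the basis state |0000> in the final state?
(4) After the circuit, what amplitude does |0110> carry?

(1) The amplitude on |0111> is exp(I*pi/8)/2. Key observation: gates 8-11 undo each other exactly, leaving only the rest of the circuit to track.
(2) |0101> carries amplitude -exp(7*I*pi/8)/2 in the final state.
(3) |0000> carries amplitude 0 in the final state.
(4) |0110> carries amplitude exp(5*I*pi/8)/2 in the final state.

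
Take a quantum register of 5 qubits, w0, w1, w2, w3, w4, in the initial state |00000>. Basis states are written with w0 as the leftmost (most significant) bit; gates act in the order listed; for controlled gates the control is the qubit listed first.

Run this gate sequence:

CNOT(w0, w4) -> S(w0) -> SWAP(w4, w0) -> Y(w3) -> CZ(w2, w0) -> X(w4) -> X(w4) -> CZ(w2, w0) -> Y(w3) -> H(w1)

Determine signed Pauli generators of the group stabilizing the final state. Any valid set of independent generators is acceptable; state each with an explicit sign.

One valid set of independent stabilizer generators is +IXIII, +ZIIII, +IIZII, +IIIZI, +IIIIZ (any independent generating set of the same group is equally correct). Key observation: gates 4-9 undo each other exactly, leaving only the rest of the circuit to track.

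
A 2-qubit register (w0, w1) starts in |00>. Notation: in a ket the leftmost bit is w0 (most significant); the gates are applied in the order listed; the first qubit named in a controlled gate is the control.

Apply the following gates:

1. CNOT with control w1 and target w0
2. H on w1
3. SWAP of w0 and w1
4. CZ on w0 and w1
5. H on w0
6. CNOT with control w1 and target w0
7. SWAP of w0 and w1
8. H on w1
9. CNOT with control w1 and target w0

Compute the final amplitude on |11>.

|11> carries amplitude sqrt(2)/2 in the final state.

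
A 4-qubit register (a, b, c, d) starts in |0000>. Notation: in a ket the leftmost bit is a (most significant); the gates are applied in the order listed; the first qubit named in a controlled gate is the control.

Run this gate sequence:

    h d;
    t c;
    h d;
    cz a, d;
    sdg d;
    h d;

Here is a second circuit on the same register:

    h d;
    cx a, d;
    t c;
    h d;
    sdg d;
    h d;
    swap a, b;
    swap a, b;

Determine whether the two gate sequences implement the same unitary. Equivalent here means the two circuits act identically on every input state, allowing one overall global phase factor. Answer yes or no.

Yes: on every input state the two circuits agree up to one overall phase factor.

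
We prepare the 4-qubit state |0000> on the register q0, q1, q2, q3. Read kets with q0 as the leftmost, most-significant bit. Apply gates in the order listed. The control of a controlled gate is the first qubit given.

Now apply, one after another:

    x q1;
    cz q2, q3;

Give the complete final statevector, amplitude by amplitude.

The resulting statevector has amplitude 1 on |0100>, and 0 on every other basis state.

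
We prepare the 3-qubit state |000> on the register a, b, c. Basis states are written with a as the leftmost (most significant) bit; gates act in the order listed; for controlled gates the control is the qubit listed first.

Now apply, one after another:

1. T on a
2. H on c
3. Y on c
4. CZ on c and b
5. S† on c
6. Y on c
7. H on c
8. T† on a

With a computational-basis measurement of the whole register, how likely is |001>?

The probability of measuring |001> is 1/2.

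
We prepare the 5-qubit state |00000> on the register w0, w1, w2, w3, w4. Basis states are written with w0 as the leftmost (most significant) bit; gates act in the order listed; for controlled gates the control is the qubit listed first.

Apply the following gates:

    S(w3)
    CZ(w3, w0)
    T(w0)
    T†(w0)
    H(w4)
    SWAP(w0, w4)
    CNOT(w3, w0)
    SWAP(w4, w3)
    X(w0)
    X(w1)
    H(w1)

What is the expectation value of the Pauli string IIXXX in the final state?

The expectation value of IIXXX is 0.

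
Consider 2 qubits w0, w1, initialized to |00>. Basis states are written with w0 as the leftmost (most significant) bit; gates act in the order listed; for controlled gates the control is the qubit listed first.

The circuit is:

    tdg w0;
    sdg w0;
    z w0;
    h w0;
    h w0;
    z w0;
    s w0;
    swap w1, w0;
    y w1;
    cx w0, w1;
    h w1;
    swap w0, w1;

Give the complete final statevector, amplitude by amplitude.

The resulting statevector has amplitude sqrt(2)*I/2 on |00>, 0 on |01>, -sqrt(2)*I/2 on |10>, 0 on |11>.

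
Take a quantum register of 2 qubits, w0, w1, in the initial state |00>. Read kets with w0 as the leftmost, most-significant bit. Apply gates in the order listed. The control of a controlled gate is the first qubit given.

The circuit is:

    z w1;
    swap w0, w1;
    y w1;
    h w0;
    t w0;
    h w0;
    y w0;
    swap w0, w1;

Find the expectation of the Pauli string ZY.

The expectation value of ZY is sqrt(2)/2.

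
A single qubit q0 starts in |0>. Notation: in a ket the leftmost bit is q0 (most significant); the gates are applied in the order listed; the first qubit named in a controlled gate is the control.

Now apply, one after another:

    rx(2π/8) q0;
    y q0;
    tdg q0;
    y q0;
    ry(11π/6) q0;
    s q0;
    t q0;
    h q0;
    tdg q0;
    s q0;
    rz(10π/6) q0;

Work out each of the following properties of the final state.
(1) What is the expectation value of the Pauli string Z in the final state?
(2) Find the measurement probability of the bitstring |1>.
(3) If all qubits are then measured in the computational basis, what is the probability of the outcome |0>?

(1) The observable Z averages to -sqrt(6)/8 + 1/4 + sqrt(2)/4.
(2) A full measurement returns |1> with probability -sqrt(2)/8 + sqrt(6)/16 + 3/8.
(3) A full measurement returns |0> with probability -sqrt(6)/16 + sqrt(2)/8 + 5/8.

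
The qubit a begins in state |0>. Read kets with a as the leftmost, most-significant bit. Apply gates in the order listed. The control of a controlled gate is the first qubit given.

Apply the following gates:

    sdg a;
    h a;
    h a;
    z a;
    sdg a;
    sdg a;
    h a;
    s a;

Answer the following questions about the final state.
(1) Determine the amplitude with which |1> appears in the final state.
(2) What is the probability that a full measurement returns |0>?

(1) The final state's coefficient on |1> equals sqrt(2)*I/2.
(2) A full measurement returns |0> with probability 1/2.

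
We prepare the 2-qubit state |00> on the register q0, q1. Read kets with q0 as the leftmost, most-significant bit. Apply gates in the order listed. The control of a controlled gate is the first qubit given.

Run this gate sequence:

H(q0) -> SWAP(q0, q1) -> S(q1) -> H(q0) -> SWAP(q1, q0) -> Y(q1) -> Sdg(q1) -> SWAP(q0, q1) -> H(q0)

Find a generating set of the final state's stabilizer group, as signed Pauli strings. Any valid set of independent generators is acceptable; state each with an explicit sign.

The stabilizer group can be generated by -YI, +IY, among other valid generating sets.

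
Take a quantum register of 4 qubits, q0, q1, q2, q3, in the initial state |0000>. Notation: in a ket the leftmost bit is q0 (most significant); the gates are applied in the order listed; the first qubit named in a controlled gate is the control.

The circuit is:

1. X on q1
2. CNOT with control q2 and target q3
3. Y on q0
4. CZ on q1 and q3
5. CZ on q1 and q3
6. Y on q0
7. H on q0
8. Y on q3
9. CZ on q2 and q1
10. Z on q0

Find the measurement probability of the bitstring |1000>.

A full measurement returns |1000> with probability 0. Key observation: steps 3-6 multiply out to the identity, so the circuit reduces to the remaining gates.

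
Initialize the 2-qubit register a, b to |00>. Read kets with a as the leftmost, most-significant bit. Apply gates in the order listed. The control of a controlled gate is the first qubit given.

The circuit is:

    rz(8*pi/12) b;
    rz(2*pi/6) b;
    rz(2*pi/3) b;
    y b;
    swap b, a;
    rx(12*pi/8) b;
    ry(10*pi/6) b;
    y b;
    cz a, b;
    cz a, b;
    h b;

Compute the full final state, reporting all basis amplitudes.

After the circuit, the state carries amplitude 0 on |00>, 0 on |01>, (-sqrt(3) + 1 - sqrt(3)*I - I)*exp(2*I*pi/3)/4 on |10>, (-sqrt(3) - 1 - I + sqrt(3)*I)*exp(2*I*pi/3)/4 on |11>. Key observation: gates 9-10 undo each other exactly, leaving only the rest of the circuit to track.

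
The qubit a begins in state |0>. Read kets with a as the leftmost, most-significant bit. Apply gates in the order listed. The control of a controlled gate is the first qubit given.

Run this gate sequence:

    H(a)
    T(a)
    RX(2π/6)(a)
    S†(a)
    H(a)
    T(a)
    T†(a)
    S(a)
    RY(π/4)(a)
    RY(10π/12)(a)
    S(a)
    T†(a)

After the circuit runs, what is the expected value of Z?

In the final state, Z has expectation 1/8 - 3*sqrt(3)/8.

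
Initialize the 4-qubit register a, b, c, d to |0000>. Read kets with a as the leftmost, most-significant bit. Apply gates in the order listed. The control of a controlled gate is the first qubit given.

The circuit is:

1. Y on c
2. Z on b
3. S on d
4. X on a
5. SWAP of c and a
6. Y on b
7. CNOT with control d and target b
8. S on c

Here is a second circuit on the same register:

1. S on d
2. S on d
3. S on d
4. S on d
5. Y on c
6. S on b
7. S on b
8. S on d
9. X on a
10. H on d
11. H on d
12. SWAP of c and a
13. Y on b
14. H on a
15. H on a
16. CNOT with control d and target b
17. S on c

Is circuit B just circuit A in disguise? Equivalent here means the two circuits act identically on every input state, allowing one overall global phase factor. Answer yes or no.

Yes: on every input state the two circuits agree up to one overall phase factor.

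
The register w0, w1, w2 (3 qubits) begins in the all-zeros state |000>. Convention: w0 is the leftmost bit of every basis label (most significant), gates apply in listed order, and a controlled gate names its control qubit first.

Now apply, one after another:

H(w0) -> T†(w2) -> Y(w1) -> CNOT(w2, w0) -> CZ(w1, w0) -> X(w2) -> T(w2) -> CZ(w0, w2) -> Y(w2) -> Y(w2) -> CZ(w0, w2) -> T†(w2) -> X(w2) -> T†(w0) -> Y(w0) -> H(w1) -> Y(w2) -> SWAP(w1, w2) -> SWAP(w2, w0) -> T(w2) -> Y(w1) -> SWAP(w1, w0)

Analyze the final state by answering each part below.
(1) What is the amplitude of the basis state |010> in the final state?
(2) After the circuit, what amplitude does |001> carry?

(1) |010> carries amplitude -exp(3*I*pi/4)/2 in the final state. Key observation: steps 6-13 multiply out to the identity, so the circuit reduces to the remaining gates.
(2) The final state's coefficient on |001> equals -exp(I*pi/4)/2.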